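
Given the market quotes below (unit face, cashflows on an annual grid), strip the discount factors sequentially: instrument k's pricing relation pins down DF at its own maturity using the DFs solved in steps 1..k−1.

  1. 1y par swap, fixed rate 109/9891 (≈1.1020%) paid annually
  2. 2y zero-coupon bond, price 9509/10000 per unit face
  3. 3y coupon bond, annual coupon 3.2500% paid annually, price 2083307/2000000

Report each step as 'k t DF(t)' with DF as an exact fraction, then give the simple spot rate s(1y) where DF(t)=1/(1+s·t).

step 1 [1y] swap r/1=109/9891: DF=(1 − 109/9891·(0))/(1+109/9891) = 9891/10000 ≈ 0.989100
step 2 [2y] zero: DF = P = 9509/10000 ≈ 0.950900
step 3 [3y] bond c/1=13/400: DF=(2083307/2000000 − 13/400·(0.989100+0.950900))/(1+13/400) = 4739/5000 ≈ 0.947800

1 1 9891/10000
2 2 9509/10000
3 3 4739/5000
s(1y) = (1/(9891/10000) − 1)/(1) = 109/9891 ≈ 1.1020%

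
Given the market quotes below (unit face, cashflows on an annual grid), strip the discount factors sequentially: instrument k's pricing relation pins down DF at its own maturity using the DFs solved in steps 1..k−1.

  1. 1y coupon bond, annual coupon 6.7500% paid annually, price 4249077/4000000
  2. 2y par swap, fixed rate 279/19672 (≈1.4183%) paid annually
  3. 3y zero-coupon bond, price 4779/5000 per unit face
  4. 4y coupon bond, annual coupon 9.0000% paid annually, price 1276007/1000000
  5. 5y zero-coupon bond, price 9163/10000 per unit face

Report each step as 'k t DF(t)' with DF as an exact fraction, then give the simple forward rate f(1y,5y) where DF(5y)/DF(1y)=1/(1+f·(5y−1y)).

step 1 [1y] bond c/1=27/400: DF=(4249077/4000000 − 27/400·(0))/(1+27/400) = 9951/10000 ≈ 0.995100
step 2 [2y] swap r/1=279/19672: DF=(1 − 279/19672·(0.995100))/(1+279/19672) = 9721/10000 ≈ 0.972100
step 3 [3y] zero: DF = P = 4779/5000 ≈ 0.955800
step 4 [4y] bond c/1=9/100: DF=(1276007/1000000 − 9/100·(0.995100+0.972100+0.955800))/(1+9/100) = 9293/10000 ≈ 0.929300
step 5 [5y] zero: DF = P = 9163/10000 ≈ 0.916300

1 1 9951/10000
2 2 9721/10000
3 3 4779/5000
4 4 9293/10000
5 5 9163/10000
f(1y,5y) = ((9951/10000)/(9163/10000) − 1)/(4) = 197/9163 ≈ 2.1500%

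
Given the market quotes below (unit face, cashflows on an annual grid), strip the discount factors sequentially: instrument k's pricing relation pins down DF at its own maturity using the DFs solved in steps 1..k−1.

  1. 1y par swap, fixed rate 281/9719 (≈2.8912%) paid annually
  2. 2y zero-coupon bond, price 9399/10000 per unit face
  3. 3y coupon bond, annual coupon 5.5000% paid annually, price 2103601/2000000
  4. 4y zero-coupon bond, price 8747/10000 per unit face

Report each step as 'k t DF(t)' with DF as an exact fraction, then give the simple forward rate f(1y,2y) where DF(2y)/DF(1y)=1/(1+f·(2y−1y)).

step 1 [1y] swap r/1=281/9719: DF=(1 − 281/9719·(0))/(1+281/9719) = 9719/10000 ≈ 0.971900
step 2 [2y] zero: DF = P = 9399/10000 ≈ 0.939900
step 3 [3y] bond c/1=11/200: DF=(2103601/2000000 − 11/200·(0.971900+0.939900))/(1+11/200) = 8973/10000 ≈ 0.897300
step 4 [4y] zero: DF = P = 8747/10000 ≈ 0.874700

1 1 9719/10000
2 2 9399/10000
3 3 8973/10000
4 4 8747/10000
f(1y,2y) = ((9719/10000)/(9399/10000) − 1)/(1) = 320/9399 ≈ 3.4046%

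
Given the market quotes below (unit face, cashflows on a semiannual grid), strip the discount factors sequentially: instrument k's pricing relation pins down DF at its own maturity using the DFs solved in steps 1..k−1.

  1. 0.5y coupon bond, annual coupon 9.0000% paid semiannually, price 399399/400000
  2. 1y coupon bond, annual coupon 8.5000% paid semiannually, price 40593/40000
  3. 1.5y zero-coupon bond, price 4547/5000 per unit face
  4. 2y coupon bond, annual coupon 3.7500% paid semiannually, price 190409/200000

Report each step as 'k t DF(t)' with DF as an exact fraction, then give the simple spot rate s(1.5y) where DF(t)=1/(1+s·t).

1 1/2 1911/2000
2 1 1869/2000
3 3/2 4547/5000
4 2 883/1000
s(1.5y) = (1/(4547/5000) − 1)/(3/2) = 302/4547 ≈ 6.6417%

step 1 [0.5y] bond c/2=9/200: DF=(399399/400000 − 9/200·(0))/(1+9/200) = 1911/2000 ≈ 0.955500
step 2 [1y] bond c/2=17/400: DF=(40593/40000 − 17/400·(0.955500))/(1+17/400) = 1869/2000 ≈ 0.934500
step 3 [1.5y] zero: DF = P = 4547/5000 ≈ 0.909400
step 4 [2y] bond c/2=3/160: DF=(190409/200000 − 3/160·(0.955500+0.934500+0.909400))/(1+3/160) = 883/1000 ≈ 0.883000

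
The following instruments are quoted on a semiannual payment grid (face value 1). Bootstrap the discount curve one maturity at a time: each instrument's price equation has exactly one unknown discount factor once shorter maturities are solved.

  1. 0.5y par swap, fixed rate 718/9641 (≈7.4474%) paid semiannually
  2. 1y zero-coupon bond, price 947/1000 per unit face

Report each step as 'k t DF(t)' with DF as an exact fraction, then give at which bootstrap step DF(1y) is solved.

1 1/2 9641/10000
2 1 947/1000
DF(1y) is solved at step 2

step 1 [0.5y] swap r/2=359/9641: DF=(1 − 359/9641·(0))/(1+359/9641) = 9641/10000 ≈ 0.964100
step 2 [1y] zero: DF = P = 947/1000 ≈ 0.947000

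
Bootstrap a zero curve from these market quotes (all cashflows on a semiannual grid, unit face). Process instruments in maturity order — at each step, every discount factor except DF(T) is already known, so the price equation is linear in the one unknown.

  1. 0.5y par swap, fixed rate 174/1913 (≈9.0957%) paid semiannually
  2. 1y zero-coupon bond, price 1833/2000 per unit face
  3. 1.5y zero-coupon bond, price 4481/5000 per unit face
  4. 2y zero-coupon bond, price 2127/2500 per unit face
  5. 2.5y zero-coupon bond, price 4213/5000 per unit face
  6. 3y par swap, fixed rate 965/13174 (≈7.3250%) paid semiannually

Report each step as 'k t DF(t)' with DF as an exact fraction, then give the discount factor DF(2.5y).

1 1/2 1913/2000
2 1 1833/2000
3 3/2 4481/5000
4 2 2127/2500
5 5/2 4213/5000
6 3 807/1000
DF(2.5y) = 4213/5000 ≈ 0.842600

step 1 [0.5y] swap r/2=87/1913: DF=(1 − 87/1913·(0))/(1+87/1913) = 1913/2000 ≈ 0.956500
step 2 [1y] zero: DF = P = 1833/2000 ≈ 0.916500
step 3 [1.5y] zero: DF = P = 4481/5000 ≈ 0.896200
step 4 [2y] zero: DF = P = 2127/2500 ≈ 0.850800
step 5 [2.5y] zero: DF = P = 4213/5000 ≈ 0.842600
step 6 [3y] swap r/2=965/26348: DF=(1 − 965/26348·(0.956500+0.916500+0.896200+0.850800+0.842600))/(1+965/26348) = 807/1000 ≈ 0.807000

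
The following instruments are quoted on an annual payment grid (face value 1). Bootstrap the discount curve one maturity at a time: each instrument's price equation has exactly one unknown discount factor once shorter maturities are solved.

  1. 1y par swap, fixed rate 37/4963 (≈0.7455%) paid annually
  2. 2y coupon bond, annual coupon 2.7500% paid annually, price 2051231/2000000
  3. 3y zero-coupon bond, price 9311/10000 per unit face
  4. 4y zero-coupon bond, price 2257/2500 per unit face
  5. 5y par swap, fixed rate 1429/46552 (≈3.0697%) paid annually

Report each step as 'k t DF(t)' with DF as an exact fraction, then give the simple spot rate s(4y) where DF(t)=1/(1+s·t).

1 1 4963/5000
2 2 2429/2500
3 3 9311/10000
4 4 2257/2500
5 5 8571/10000
s(4y) = (1/(2257/2500) − 1)/(4) = 243/9028 ≈ 2.6916%

step 1 [1y] swap r/1=37/4963: DF=(1 − 37/4963·(0))/(1+37/4963) = 4963/5000 ≈ 0.992600
step 2 [2y] bond c/1=11/400: DF=(2051231/2000000 − 11/400·(0.992600))/(1+11/400) = 2429/2500 ≈ 0.971600
step 3 [3y] zero: DF = P = 9311/10000 ≈ 0.931100
step 4 [4y] zero: DF = P = 2257/2500 ≈ 0.902800
step 5 [5y] swap r/1=1429/46552: DF=(1 − 1429/46552·(0.992600+0.971600+0.931100+0.902800))/(1+1429/46552) = 8571/10000 ≈ 0.857100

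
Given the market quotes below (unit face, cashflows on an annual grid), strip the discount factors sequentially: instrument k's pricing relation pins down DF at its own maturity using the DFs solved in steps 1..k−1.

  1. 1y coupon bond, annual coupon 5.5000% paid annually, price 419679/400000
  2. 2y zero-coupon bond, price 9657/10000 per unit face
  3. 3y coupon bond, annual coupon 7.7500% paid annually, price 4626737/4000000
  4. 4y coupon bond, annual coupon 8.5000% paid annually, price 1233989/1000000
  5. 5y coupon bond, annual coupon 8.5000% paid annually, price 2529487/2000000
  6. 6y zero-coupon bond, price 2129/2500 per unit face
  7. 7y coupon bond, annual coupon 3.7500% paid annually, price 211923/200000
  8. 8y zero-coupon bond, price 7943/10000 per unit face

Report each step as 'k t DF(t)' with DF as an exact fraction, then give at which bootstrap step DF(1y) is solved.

step 1 [1y] bond c/1=11/200: DF=(419679/400000 − 11/200·(0))/(1+11/200) = 1989/2000 ≈ 0.994500
step 2 [2y] zero: DF = P = 9657/10000 ≈ 0.965700
step 3 [3y] bond c/1=31/400: DF=(4626737/4000000 − 31/400·(0.994500+0.965700))/(1+31/400) = 373/400 ≈ 0.932500
step 4 [4y] bond c/1=17/200: DF=(1233989/1000000 − 17/200·(0.994500+0.965700+0.932500))/(1+17/200) = 9107/10000 ≈ 0.910700
step 5 [5y] bond c/1=17/200: DF=(2529487/2000000 − 17/200·(0.994500+0.965700+0.932500+0.910700))/(1+17/200) = 8677/10000 ≈ 0.867700
step 6 [6y] zero: DF = P = 2129/2500 ≈ 0.851600
step 7 [7y] bond c/1=3/80: DF=(211923/200000 − 3/80·(0.994500+0.965700+0.932500+0.910700+0.867700+0.851600))/(1+3/80) = 8217/10000 ≈ 0.821700
step 8 [8y] zero: DF = P = 7943/10000 ≈ 0.794300

1 1 1989/2000
2 2 9657/10000
3 3 373/400
4 4 9107/10000
5 5 8677/10000
6 6 2129/2500
7 7 8217/10000
8 8 7943/10000
DF(1y) is solved at step 1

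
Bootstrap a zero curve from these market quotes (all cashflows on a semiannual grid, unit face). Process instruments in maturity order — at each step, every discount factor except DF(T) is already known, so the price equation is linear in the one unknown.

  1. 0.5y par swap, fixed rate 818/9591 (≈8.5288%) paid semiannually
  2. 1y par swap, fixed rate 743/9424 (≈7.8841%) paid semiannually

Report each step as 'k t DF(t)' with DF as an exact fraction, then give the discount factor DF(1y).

step 1 [0.5y] swap r/2=409/9591: DF=(1 − 409/9591·(0))/(1+409/9591) = 9591/10000 ≈ 0.959100
step 2 [1y] swap r/2=743/18848: DF=(1 − 743/18848·(0.959100))/(1+743/18848) = 9257/10000 ≈ 0.925700

1 1/2 9591/10000
2 1 9257/10000
DF(1y) = 9257/10000 ≈ 0.925700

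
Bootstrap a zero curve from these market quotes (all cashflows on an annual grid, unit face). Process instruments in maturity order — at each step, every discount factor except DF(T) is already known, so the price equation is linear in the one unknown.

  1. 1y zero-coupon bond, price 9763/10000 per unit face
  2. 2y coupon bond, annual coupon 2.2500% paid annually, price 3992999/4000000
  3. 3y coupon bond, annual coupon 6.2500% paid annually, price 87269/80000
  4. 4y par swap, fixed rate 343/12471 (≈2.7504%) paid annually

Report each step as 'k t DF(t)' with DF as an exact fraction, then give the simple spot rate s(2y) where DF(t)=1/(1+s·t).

step 1 [1y] zero: DF = P = 9763/10000 ≈ 0.976300
step 2 [2y] bond c/1=9/400: DF=(3992999/4000000 − 9/400·(0.976300))/(1+9/400) = 2387/2500 ≈ 0.954800
step 3 [3y] bond c/1=1/16: DF=(87269/80000 − 1/16·(0.976300+0.954800))/(1+1/16) = 9131/10000 ≈ 0.913100
step 4 [4y] swap r/1=343/12471: DF=(1 − 343/12471·(0.976300+0.954800+0.913100))/(1+343/12471) = 8971/10000 ≈ 0.897100

1 1 9763/10000
2 2 2387/2500
3 3 9131/10000
4 4 8971/10000
s(2y) = (1/(2387/2500) − 1)/(2) = 113/4774 ≈ 2.3670%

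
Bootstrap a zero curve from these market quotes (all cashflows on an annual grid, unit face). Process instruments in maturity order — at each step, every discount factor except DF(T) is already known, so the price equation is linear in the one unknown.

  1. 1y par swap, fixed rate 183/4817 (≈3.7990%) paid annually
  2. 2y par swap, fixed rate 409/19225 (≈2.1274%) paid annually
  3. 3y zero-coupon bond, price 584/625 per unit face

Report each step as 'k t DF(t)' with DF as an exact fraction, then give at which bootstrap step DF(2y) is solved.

1 1 4817/5000
2 2 9591/10000
3 3 584/625
DF(2y) is solved at step 2

step 1 [1y] swap r/1=183/4817: DF=(1 − 183/4817·(0))/(1+183/4817) = 4817/5000 ≈ 0.963400
step 2 [2y] swap r/1=409/19225: DF=(1 − 409/19225·(0.963400))/(1+409/19225) = 9591/10000 ≈ 0.959100
step 3 [3y] zero: DF = P = 584/625 ≈ 0.934400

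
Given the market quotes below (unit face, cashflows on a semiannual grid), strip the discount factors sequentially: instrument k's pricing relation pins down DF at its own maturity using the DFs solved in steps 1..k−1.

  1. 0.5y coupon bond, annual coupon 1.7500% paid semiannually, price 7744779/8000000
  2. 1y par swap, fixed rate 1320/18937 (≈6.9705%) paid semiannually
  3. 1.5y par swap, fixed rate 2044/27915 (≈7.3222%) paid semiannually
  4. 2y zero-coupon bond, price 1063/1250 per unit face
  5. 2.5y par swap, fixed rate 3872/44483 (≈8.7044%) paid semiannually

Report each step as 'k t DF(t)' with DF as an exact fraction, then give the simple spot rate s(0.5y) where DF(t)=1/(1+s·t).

step 1 [0.5y] bond c/2=7/800: DF=(7744779/8000000 − 7/800·(0))/(1+7/800) = 9597/10000 ≈ 0.959700
step 2 [1y] swap r/2=660/18937: DF=(1 − 660/18937·(0.959700))/(1+660/18937) = 467/500 ≈ 0.934000
step 3 [1.5y] swap r/2=1022/27915: DF=(1 − 1022/27915·(0.959700+0.934000))/(1+1022/27915) = 4489/5000 ≈ 0.897800
step 4 [2y] zero: DF = P = 1063/1250 ≈ 0.850400
step 5 [2.5y] swap r/2=1936/44483: DF=(1 − 1936/44483·(0.959700+0.934000+0.897800+0.850400))/(1+1936/44483) = 504/625 ≈ 0.806400

1 1/2 9597/10000
2 1 467/500
3 3/2 4489/5000
4 2 1063/1250
5 5/2 504/625
s(0.5y) = (1/(9597/10000) − 1)/(1/2) = 806/9597 ≈ 8.3985%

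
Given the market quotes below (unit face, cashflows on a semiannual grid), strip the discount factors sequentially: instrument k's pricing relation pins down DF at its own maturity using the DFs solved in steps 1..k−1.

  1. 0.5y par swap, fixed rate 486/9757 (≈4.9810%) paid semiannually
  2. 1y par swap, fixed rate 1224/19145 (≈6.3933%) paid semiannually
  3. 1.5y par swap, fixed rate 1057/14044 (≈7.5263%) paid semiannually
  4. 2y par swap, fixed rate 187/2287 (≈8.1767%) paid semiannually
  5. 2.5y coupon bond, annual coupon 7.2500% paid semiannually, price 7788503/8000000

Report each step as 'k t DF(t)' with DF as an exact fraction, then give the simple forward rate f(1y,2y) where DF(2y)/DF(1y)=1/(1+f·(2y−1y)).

step 1 [0.5y] swap r/2=243/9757: DF=(1 − 243/9757·(0))/(1+243/9757) = 9757/10000 ≈ 0.975700
step 2 [1y] swap r/2=612/19145: DF=(1 − 612/19145·(0.975700))/(1+612/19145) = 2347/2500 ≈ 0.938800
step 3 [1.5y] swap r/2=1057/28088: DF=(1 − 1057/28088·(0.975700+0.938800))/(1+1057/28088) = 8943/10000 ≈ 0.894300
step 4 [2y] swap r/2=187/4574: DF=(1 − 187/4574·(0.975700+0.938800+0.894300))/(1+187/4574) = 1063/1250 ≈ 0.850400
step 5 [2.5y] bond c/2=29/800: DF=(7788503/8000000 − 29/800·(0.975700+0.938800+0.894300+0.850400))/(1+29/800) = 1623/2000 ≈ 0.811500

1 1/2 9757/10000
2 1 2347/2500
3 3/2 8943/10000
4 2 1063/1250
5 5/2 1623/2000
f(1y,2y) = ((2347/2500)/(1063/1250) − 1)/(1) = 221/2126 ≈ 10.3951%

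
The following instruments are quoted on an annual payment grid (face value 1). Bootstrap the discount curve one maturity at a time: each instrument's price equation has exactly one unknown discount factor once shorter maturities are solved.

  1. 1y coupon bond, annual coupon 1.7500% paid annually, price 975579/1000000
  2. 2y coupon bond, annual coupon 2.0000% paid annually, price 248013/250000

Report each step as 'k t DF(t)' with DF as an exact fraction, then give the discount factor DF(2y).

1 1 2397/2500
2 2 4769/5000
DF(2y) = 4769/5000 ≈ 0.953800

step 1 [1y] bond c/1=7/400: DF=(975579/1000000 − 7/400·(0))/(1+7/400) = 2397/2500 ≈ 0.958800
step 2 [2y] bond c/1=1/50: DF=(248013/250000 − 1/50·(0.958800))/(1+1/50) = 4769/5000 ≈ 0.953800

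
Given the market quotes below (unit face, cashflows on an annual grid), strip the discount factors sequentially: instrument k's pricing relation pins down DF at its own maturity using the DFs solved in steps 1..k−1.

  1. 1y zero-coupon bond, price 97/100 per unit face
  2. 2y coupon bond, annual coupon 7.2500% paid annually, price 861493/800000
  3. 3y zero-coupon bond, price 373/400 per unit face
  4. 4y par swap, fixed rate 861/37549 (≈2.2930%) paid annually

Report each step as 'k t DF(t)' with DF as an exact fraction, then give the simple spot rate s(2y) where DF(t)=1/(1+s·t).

step 1 [1y] zero: DF = P = 97/100 ≈ 0.970000
step 2 [2y] bond c/1=29/400: DF=(861493/800000 − 29/400·(0.970000))/(1+29/400) = 1877/2000 ≈ 0.938500
step 3 [3y] zero: DF = P = 373/400 ≈ 0.932500
step 4 [4y] swap r/1=861/37549: DF=(1 − 861/37549·(0.970000+0.938500+0.932500))/(1+861/37549) = 9139/10000 ≈ 0.913900

1 1 97/100
2 2 1877/2000
3 3 373/400
4 4 9139/10000
s(2y) = (1/(1877/2000) − 1)/(2) = 123/3754 ≈ 3.2765%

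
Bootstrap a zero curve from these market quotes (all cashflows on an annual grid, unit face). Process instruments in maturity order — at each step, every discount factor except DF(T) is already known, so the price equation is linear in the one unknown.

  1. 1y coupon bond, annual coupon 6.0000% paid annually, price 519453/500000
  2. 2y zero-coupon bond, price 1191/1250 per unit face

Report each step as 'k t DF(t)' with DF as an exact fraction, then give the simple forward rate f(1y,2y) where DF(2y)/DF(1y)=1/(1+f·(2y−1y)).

1 1 9801/10000
2 2 1191/1250
f(1y,2y) = ((9801/10000)/(1191/1250) − 1)/(1) = 91/3176 ≈ 2.8652%

step 1 [1y] bond c/1=3/50: DF=(519453/500000 − 3/50·(0))/(1+3/50) = 9801/10000 ≈ 0.980100
step 2 [2y] zero: DF = P = 1191/1250 ≈ 0.952800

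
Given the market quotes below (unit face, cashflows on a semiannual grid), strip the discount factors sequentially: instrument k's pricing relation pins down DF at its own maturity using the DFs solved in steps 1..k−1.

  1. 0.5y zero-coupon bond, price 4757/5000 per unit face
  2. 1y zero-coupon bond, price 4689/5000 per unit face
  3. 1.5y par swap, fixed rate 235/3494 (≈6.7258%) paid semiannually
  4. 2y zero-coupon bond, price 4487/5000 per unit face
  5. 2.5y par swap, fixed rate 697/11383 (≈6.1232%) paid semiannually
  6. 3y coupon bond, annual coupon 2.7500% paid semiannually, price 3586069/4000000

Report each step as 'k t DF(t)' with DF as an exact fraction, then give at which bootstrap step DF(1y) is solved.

1 1/2 4757/5000
2 1 4689/5000
3 3/2 453/500
4 2 4487/5000
5 5/2 4303/5000
6 3 4113/5000
DF(1y) is solved at step 2

step 1 [0.5y] zero: DF = P = 4757/5000 ≈ 0.951400
step 2 [1y] zero: DF = P = 4689/5000 ≈ 0.937800
step 3 [1.5y] swap r/2=235/6988: DF=(1 − 235/6988·(0.951400+0.937800))/(1+235/6988) = 453/500 ≈ 0.906000
step 4 [2y] zero: DF = P = 4487/5000 ≈ 0.897400
step 5 [2.5y] swap r/2=697/22766: DF=(1 − 697/22766·(0.951400+0.937800+0.906000+0.897400))/(1+697/22766) = 4303/5000 ≈ 0.860600
step 6 [3y] bond c/2=11/800: DF=(3586069/4000000 − 11/800·(0.951400+0.937800+0.906000+0.897400+0.860600))/(1+11/800) = 4113/5000 ≈ 0.822600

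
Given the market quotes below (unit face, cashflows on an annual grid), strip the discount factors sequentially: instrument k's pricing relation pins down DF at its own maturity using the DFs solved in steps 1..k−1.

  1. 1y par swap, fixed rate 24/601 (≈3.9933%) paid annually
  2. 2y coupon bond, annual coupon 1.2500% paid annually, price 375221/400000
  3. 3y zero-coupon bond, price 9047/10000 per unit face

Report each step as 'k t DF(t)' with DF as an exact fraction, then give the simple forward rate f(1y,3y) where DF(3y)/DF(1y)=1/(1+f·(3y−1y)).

step 1 [1y] swap r/1=24/601: DF=(1 − 24/601·(0))/(1+24/601) = 601/625 ≈ 0.961600
step 2 [2y] bond c/1=1/80: DF=(375221/400000 − 1/80·(0.961600))/(1+1/80) = 4573/5000 ≈ 0.914600
step 3 [3y] zero: DF = P = 9047/10000 ≈ 0.904700

1 1 601/625
2 2 4573/5000
3 3 9047/10000
f(1y,3y) = ((601/625)/(9047/10000) − 1)/(2) = 569/18094 ≈ 3.1447%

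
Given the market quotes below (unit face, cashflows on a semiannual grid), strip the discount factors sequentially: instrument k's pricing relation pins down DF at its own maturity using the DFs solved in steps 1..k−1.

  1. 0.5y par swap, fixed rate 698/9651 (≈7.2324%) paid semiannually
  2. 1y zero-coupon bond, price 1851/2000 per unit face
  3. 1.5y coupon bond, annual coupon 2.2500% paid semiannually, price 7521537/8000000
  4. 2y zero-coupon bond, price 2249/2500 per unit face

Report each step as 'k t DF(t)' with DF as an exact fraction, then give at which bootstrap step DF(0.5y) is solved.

1 1/2 9651/10000
2 1 1851/2000
3 3/2 9087/10000
4 2 2249/2500
DF(0.5y) is solved at step 1

step 1 [0.5y] swap r/2=349/9651: DF=(1 − 349/9651·(0))/(1+349/9651) = 9651/10000 ≈ 0.965100
step 2 [1y] zero: DF = P = 1851/2000 ≈ 0.925500
step 3 [1.5y] bond c/2=9/800: DF=(7521537/8000000 − 9/800·(0.965100+0.925500))/(1+9/800) = 9087/10000 ≈ 0.908700
step 4 [2y] zero: DF = P = 2249/2500 ≈ 0.899600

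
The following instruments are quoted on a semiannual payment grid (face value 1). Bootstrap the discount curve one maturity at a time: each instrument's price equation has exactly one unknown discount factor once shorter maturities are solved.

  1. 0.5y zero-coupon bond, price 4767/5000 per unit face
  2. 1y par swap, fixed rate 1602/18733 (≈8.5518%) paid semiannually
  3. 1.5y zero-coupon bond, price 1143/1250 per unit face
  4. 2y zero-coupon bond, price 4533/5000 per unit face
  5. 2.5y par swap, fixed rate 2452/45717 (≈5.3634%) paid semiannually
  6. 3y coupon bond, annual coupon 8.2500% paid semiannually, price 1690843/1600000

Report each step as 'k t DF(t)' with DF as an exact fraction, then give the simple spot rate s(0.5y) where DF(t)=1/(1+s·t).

step 1 [0.5y] zero: DF = P = 4767/5000 ≈ 0.953400
step 2 [1y] swap r/2=801/18733: DF=(1 − 801/18733·(0.953400))/(1+801/18733) = 9199/10000 ≈ 0.919900
step 3 [1.5y] zero: DF = P = 1143/1250 ≈ 0.914400
step 4 [2y] zero: DF = P = 4533/5000 ≈ 0.906600
step 5 [2.5y] swap r/2=1226/45717: DF=(1 − 1226/45717·(0.953400+0.919900+0.914400+0.906600))/(1+1226/45717) = 4387/5000 ≈ 0.877400
step 6 [3y] bond c/2=33/800: DF=(1690843/1600000 − 33/800·(0.953400+0.919900+0.914400+0.906600+0.877400))/(1+33/800) = 4169/5000 ≈ 0.833800

1 1/2 4767/5000
2 1 9199/10000
3 3/2 1143/1250
4 2 4533/5000
5 5/2 4387/5000
6 3 4169/5000
s(0.5y) = (1/(4767/5000) − 1)/(1/2) = 466/4767 ≈ 9.7755%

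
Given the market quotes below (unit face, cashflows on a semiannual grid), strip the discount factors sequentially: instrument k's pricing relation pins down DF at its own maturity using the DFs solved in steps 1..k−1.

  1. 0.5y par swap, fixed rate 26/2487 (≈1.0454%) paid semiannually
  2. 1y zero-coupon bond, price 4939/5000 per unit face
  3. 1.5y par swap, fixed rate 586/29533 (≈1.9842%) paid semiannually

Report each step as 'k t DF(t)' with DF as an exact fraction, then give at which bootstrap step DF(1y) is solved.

1 1/2 2487/2500
2 1 4939/5000
3 3/2 9707/10000
DF(1y) is solved at step 2

step 1 [0.5y] swap r/2=13/2487: DF=(1 − 13/2487·(0))/(1+13/2487) = 2487/2500 ≈ 0.994800
step 2 [1y] zero: DF = P = 4939/5000 ≈ 0.987800
step 3 [1.5y] swap r/2=293/29533: DF=(1 − 293/29533·(0.994800+0.987800))/(1+293/29533) = 9707/10000 ≈ 0.970700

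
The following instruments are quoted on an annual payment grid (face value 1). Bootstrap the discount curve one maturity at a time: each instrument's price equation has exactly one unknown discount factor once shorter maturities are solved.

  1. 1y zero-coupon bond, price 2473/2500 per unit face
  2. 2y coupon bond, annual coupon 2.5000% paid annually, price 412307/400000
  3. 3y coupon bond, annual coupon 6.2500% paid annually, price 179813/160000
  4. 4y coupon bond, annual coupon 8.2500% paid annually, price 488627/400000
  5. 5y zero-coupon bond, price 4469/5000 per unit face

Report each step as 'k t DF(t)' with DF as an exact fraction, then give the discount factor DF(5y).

1 1 2473/2500
2 2 1963/2000
3 3 4709/5000
4 4 1813/2000
5 5 4469/5000
DF(5y) = 4469/5000 ≈ 0.893800

step 1 [1y] zero: DF = P = 2473/2500 ≈ 0.989200
step 2 [2y] bond c/1=1/40: DF=(412307/400000 − 1/40·(0.989200))/(1+1/40) = 1963/2000 ≈ 0.981500
step 3 [3y] bond c/1=1/16: DF=(179813/160000 − 1/16·(0.989200+0.981500))/(1+1/16) = 4709/5000 ≈ 0.941800
step 4 [4y] bond c/1=33/400: DF=(488627/400000 − 33/400·(0.989200+0.981500+0.941800))/(1+33/400) = 1813/2000 ≈ 0.906500
step 5 [5y] zero: DF = P = 4469/5000 ≈ 0.893800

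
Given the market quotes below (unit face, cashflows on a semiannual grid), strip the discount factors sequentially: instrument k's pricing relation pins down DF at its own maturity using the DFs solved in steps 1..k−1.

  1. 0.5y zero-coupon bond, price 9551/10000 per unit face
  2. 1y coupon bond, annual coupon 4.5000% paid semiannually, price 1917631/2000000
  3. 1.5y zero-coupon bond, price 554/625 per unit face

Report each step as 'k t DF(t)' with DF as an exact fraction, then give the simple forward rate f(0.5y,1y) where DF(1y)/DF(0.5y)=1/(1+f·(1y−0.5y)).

1 1/2 9551/10000
2 1 9167/10000
3 3/2 554/625
f(0.5y,1y) = ((9551/10000)/(9167/10000) − 1)/(1/2) = 768/9167 ≈ 8.3779%

step 1 [0.5y] zero: DF = P = 9551/10000 ≈ 0.955100
step 2 [1y] bond c/2=9/400: DF=(1917631/2000000 − 9/400·(0.955100))/(1+9/400) = 9167/10000 ≈ 0.916700
step 3 [1.5y] zero: DF = P = 554/625 ≈ 0.886400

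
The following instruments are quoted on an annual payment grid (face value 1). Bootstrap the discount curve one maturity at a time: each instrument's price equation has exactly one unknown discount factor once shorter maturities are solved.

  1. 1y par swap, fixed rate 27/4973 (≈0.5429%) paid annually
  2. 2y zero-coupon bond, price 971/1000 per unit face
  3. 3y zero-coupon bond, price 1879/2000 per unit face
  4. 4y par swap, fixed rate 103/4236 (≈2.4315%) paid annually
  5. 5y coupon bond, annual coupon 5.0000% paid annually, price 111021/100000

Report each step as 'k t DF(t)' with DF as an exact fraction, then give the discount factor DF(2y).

1 1 4973/5000
2 2 971/1000
3 3 1879/2000
4 4 9073/10000
5 5 4379/5000
DF(2y) = 971/1000 ≈ 0.971000

step 1 [1y] swap r/1=27/4973: DF=(1 − 27/4973·(0))/(1+27/4973) = 4973/5000 ≈ 0.994600
step 2 [2y] zero: DF = P = 971/1000 ≈ 0.971000
step 3 [3y] zero: DF = P = 1879/2000 ≈ 0.939500
step 4 [4y] swap r/1=103/4236: DF=(1 − 103/4236·(0.994600+0.971000+0.939500))/(1+103/4236) = 9073/10000 ≈ 0.907300
step 5 [5y] bond c/1=1/20: DF=(111021/100000 − 1/20·(0.994600+0.971000+0.939500+0.907300))/(1+1/20) = 4379/5000 ≈ 0.875800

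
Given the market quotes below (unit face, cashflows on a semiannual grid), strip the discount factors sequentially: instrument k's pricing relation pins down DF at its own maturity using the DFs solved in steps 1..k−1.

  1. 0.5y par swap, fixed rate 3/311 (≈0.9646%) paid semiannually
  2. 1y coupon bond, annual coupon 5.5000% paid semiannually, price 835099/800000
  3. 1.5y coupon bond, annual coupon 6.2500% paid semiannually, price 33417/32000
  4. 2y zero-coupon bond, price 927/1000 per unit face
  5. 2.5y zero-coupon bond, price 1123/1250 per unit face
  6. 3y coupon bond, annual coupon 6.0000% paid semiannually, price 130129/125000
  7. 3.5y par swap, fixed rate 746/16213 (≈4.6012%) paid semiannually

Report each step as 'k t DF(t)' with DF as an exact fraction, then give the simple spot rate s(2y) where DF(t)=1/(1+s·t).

1 1/2 622/625
2 1 9893/10000
3 3/2 381/400
4 2 927/1000
5 5/2 1123/1250
6 3 109/125
7 7/2 2127/2500
s(2y) = (1/(927/1000) − 1)/(2) = 73/1854 ≈ 3.9374%

step 1 [0.5y] swap r/2=3/622: DF=(1 − 3/622·(0))/(1+3/622) = 622/625 ≈ 0.995200
step 2 [1y] bond c/2=11/400: DF=(835099/800000 − 11/400·(0.995200))/(1+11/400) = 9893/10000 ≈ 0.989300
step 3 [1.5y] bond c/2=1/32: DF=(33417/32000 − 1/32·(0.995200+0.989300))/(1+1/32) = 381/400 ≈ 0.952500
step 4 [2y] zero: DF = P = 927/1000 ≈ 0.927000
step 5 [2.5y] zero: DF = P = 1123/1250 ≈ 0.898400
step 6 [3y] bond c/2=3/100: DF=(130129/125000 − 3/100·(0.995200+0.989300+0.952500+0.927000+0.898400))/(1+3/100) = 109/125 ≈ 0.872000
step 7 [3.5y] swap r/2=373/16213: DF=(1 − 373/16213·(0.995200+0.989300+0.952500+0.927000+0.898400+0.872000))/(1+373/16213) = 2127/2500 ≈ 0.850800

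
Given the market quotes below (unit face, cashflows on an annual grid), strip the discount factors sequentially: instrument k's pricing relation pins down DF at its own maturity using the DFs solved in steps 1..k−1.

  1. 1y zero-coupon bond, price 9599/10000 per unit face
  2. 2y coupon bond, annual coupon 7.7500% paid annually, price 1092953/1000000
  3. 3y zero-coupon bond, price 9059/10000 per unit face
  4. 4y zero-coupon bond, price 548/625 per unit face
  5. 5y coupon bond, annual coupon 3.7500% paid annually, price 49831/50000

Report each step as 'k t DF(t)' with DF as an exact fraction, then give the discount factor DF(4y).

1 1 9599/10000
2 2 9453/10000
3 3 9059/10000
4 4 548/625
5 5 8273/10000
DF(4y) = 548/625 ≈ 0.876800

step 1 [1y] zero: DF = P = 9599/10000 ≈ 0.959900
step 2 [2y] bond c/1=31/400: DF=(1092953/1000000 − 31/400·(0.959900))/(1+31/400) = 9453/10000 ≈ 0.945300
step 3 [3y] zero: DF = P = 9059/10000 ≈ 0.905900
step 4 [4y] zero: DF = P = 548/625 ≈ 0.876800
step 5 [5y] bond c/1=3/80: DF=(49831/50000 − 3/80·(0.959900+0.945300+0.905900+0.876800))/(1+3/80) = 8273/10000 ≈ 0.827300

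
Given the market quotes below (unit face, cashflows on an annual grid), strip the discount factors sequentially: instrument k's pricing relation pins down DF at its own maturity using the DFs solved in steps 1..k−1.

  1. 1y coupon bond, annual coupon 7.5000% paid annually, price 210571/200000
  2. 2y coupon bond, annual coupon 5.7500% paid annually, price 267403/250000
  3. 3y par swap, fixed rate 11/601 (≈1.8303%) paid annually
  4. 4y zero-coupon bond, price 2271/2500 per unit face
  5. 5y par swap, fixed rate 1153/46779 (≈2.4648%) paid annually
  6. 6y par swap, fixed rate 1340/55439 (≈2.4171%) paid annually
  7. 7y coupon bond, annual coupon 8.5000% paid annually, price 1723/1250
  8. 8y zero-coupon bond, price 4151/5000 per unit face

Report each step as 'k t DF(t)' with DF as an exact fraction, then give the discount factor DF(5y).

step 1 [1y] bond c/1=3/40: DF=(210571/200000 − 3/40·(0))/(1+3/40) = 4897/5000 ≈ 0.979400
step 2 [2y] bond c/1=23/400: DF=(267403/250000 − 23/400·(0.979400))/(1+23/400) = 4791/5000 ≈ 0.958200
step 3 [3y] swap r/1=11/601: DF=(1 − 11/601·(0.979400+0.958200))/(1+11/601) = 592/625 ≈ 0.947200
step 4 [4y] zero: DF = P = 2271/2500 ≈ 0.908400
step 5 [5y] swap r/1=1153/46779: DF=(1 − 1153/46779·(0.979400+0.958200+0.947200+0.908400))/(1+1153/46779) = 8847/10000 ≈ 0.884700
step 6 [6y] swap r/1=1340/55439: DF=(1 − 1340/55439·(0.979400+0.958200+0.947200+0.908400+0.884700))/(1+1340/55439) = 433/500 ≈ 0.866000
step 7 [7y] bond c/1=17/200: DF=(1723/1250 − 17/200·(0.979400+0.958200+0.947200+0.908400+0.884700+0.866000))/(1+17/200) = 8361/10000 ≈ 0.836100
step 8 [8y] zero: DF = P = 4151/5000 ≈ 0.830200

1 1 4897/5000
2 2 4791/5000
3 3 592/625
4 4 2271/2500
5 5 8847/10000
6 6 433/500
7 7 8361/10000
8 8 4151/5000
DF(5y) = 8847/10000 ≈ 0.884700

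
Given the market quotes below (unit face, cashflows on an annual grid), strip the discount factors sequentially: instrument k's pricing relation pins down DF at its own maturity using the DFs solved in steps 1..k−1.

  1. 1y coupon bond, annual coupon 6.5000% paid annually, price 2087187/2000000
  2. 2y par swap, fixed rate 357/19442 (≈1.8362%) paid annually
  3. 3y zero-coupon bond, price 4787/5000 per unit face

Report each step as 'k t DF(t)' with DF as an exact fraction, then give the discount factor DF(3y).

step 1 [1y] bond c/1=13/200: DF=(2087187/2000000 − 13/200·(0))/(1+13/200) = 9799/10000 ≈ 0.979900
step 2 [2y] swap r/1=357/19442: DF=(1 − 357/19442·(0.979900))/(1+357/19442) = 9643/10000 ≈ 0.964300
step 3 [3y] zero: DF = P = 4787/5000 ≈ 0.957400

1 1 9799/10000
2 2 9643/10000
3 3 4787/5000
DF(3y) = 4787/5000 ≈ 0.957400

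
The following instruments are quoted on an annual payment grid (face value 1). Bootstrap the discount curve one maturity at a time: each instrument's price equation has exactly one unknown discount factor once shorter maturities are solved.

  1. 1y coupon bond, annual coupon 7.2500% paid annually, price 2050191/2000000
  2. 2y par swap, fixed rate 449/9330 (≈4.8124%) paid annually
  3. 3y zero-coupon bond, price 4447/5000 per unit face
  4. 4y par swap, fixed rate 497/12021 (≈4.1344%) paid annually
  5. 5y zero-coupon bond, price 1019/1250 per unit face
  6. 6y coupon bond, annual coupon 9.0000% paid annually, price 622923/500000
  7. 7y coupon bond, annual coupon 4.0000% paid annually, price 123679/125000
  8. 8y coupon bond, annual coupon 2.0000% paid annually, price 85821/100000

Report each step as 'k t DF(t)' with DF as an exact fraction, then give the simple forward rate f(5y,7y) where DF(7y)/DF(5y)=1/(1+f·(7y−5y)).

step 1 [1y] bond c/1=29/400: DF=(2050191/2000000 − 29/400·(0))/(1+29/400) = 4779/5000 ≈ 0.955800
step 2 [2y] swap r/1=449/9330: DF=(1 − 449/9330·(0.955800))/(1+449/9330) = 4551/5000 ≈ 0.910200
step 3 [3y] zero: DF = P = 4447/5000 ≈ 0.889400
step 4 [4y] swap r/1=497/12021: DF=(1 − 497/12021·(0.955800+0.910200+0.889400))/(1+497/12021) = 8509/10000 ≈ 0.850900
step 5 [5y] zero: DF = P = 1019/1250 ≈ 0.815200
step 6 [6y] bond c/1=9/100: DF=(622923/500000 − 9/100·(0.955800+0.910200+0.889400+0.850900+0.815200))/(1+9/100) = 7779/10000 ≈ 0.777900
step 7 [7y] bond c/1=1/25: DF=(123679/125000 − 1/25·(0.955800+0.910200+0.889400+0.850900+0.815200+0.777900))/(1+1/25) = 3757/5000 ≈ 0.751400
step 8 [8y] bond c/1=1/50: DF=(85821/100000 − 1/50·(0.955800+0.910200+0.889400+0.850900+0.815200+0.777900+0.751400))/(1+1/50) = 7247/10000 ≈ 0.724700

1 1 4779/5000
2 2 4551/5000
3 3 4447/5000
4 4 8509/10000
5 5 1019/1250
6 6 7779/10000
7 7 3757/5000
8 8 7247/10000
f(5y,7y) = ((1019/1250)/(3757/5000) − 1)/(2) = 319/7514 ≈ 4.2454%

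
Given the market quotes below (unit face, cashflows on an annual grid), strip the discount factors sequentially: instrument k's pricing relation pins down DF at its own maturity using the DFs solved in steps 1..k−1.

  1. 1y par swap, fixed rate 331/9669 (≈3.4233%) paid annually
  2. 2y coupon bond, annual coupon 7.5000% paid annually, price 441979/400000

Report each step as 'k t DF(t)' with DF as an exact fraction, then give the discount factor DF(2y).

step 1 [1y] swap r/1=331/9669: DF=(1 − 331/9669·(0))/(1+331/9669) = 9669/10000 ≈ 0.966900
step 2 [2y] bond c/1=3/40: DF=(441979/400000 − 3/40·(0.966900))/(1+3/40) = 2401/2500 ≈ 0.960400

1 1 9669/10000
2 2 2401/2500
DF(2y) = 2401/2500 ≈ 0.960400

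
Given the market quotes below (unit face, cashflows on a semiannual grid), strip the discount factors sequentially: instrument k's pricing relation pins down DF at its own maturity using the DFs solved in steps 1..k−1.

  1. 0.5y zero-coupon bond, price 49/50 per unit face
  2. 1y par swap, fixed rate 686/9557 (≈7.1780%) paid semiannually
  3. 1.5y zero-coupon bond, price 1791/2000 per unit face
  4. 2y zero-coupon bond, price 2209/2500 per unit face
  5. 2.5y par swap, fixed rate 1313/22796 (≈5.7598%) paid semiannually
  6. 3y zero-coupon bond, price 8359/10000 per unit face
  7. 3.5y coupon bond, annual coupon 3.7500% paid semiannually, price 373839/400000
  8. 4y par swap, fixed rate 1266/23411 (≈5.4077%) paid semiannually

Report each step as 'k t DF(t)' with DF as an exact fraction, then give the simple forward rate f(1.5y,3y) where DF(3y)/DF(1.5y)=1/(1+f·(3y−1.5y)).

step 1 [0.5y] zero: DF = P = 49/50 ≈ 0.980000
step 2 [1y] swap r/2=343/9557: DF=(1 − 343/9557·(0.980000))/(1+343/9557) = 4657/5000 ≈ 0.931400
step 3 [1.5y] zero: DF = P = 1791/2000 ≈ 0.895500
step 4 [2y] zero: DF = P = 2209/2500 ≈ 0.883600
step 5 [2.5y] swap r/2=1313/45592: DF=(1 − 1313/45592·(0.980000+0.931400+0.895500+0.883600))/(1+1313/45592) = 8687/10000 ≈ 0.868700
step 6 [3y] zero: DF = P = 8359/10000 ≈ 0.835900
step 7 [3.5y] bond c/2=3/160: DF=(373839/400000 − 3/160·(0.980000+0.931400+0.895500+0.883600+0.868700+0.835900))/(1+3/160) = 8181/10000 ≈ 0.818100
step 8 [4y] swap r/2=633/23411: DF=(1 − 633/23411·(0.980000+0.931400+0.895500+0.883600+0.868700+0.835900+0.818100))/(1+633/23411) = 8101/10000 ≈ 0.810100

1 1/2 49/50
2 1 4657/5000
3 3/2 1791/2000
4 2 2209/2500
5 5/2 8687/10000
6 3 8359/10000
7 7/2 8181/10000
8 4 8101/10000
f(1.5y,3y) = ((1791/2000)/(8359/10000) − 1)/(3/2) = 1192/25077 ≈ 4.7534%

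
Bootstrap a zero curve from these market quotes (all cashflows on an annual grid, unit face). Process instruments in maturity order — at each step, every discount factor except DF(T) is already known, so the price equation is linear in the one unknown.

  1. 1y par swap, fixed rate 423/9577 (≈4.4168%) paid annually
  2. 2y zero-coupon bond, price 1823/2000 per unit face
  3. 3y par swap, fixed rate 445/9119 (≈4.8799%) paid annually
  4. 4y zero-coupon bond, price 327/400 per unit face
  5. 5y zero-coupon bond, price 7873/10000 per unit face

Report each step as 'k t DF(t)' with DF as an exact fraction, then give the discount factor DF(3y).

1 1 9577/10000
2 2 1823/2000
3 3 1733/2000
4 4 327/400
5 5 7873/10000
DF(3y) = 1733/2000 ≈ 0.866500

step 1 [1y] swap r/1=423/9577: DF=(1 − 423/9577·(0))/(1+423/9577) = 9577/10000 ≈ 0.957700
step 2 [2y] zero: DF = P = 1823/2000 ≈ 0.911500
step 3 [3y] swap r/1=445/9119: DF=(1 − 445/9119·(0.957700+0.911500))/(1+445/9119) = 1733/2000 ≈ 0.866500
step 4 [4y] zero: DF = P = 327/400 ≈ 0.817500
step 5 [5y] zero: DF = P = 7873/10000 ≈ 0.787300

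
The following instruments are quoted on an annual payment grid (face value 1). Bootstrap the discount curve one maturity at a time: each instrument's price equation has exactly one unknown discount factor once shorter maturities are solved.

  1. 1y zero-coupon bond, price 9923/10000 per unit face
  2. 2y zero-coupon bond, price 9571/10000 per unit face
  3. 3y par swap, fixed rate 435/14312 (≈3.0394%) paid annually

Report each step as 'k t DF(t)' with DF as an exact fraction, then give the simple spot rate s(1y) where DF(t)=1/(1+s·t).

step 1 [1y] zero: DF = P = 9923/10000 ≈ 0.992300
step 2 [2y] zero: DF = P = 9571/10000 ≈ 0.957100
step 3 [3y] swap r/1=435/14312: DF=(1 − 435/14312·(0.992300+0.957100))/(1+435/14312) = 913/1000 ≈ 0.913000

1 1 9923/10000
2 2 9571/10000
3 3 913/1000
s(1y) = (1/(9923/10000) − 1)/(1) = 77/9923 ≈ 0.7760%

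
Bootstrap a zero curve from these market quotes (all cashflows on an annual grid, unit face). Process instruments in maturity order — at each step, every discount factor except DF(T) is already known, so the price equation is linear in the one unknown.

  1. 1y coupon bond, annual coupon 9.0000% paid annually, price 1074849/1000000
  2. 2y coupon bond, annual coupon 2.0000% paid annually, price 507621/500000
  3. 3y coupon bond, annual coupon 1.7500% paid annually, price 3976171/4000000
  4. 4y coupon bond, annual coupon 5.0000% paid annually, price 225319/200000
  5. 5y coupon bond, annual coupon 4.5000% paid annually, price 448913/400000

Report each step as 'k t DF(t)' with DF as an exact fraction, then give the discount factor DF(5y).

step 1 [1y] bond c/1=9/100: DF=(1074849/1000000 − 9/100·(0))/(1+9/100) = 9861/10000 ≈ 0.986100
step 2 [2y] bond c/1=1/50: DF=(507621/500000 − 1/50·(0.986100))/(1+1/50) = 122/125 ≈ 0.976000
step 3 [3y] bond c/1=7/400: DF=(3976171/4000000 − 7/400·(0.986100+0.976000))/(1+7/400) = 1179/1250 ≈ 0.943200
step 4 [4y] bond c/1=1/20: DF=(225319/200000 − 1/20·(0.986100+0.976000+0.943200))/(1+1/20) = 4673/5000 ≈ 0.934600
step 5 [5y] bond c/1=9/200: DF=(448913/400000 − 9/200·(0.986100+0.976000+0.943200+0.934600))/(1+9/200) = 4543/5000 ≈ 0.908600

1 1 9861/10000
2 2 122/125
3 3 1179/1250
4 4 4673/5000
5 5 4543/5000
DF(5y) = 4543/5000 ≈ 0.908600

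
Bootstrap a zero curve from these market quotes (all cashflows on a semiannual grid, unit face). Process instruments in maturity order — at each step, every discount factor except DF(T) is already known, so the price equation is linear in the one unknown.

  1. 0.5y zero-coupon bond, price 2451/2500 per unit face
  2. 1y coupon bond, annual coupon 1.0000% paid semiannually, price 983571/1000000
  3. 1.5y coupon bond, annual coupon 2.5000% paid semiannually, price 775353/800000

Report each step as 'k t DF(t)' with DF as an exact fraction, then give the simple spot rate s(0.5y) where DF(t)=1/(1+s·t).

step 1 [0.5y] zero: DF = P = 2451/2500 ≈ 0.980400
step 2 [1y] bond c/2=1/200: DF=(983571/1000000 − 1/200·(0.980400))/(1+1/200) = 4869/5000 ≈ 0.973800
step 3 [1.5y] bond c/2=1/80: DF=(775353/800000 − 1/80·(0.980400+0.973800))/(1+1/80) = 9331/10000 ≈ 0.933100

1 1/2 2451/2500
2 1 4869/5000
3 3/2 9331/10000
s(0.5y) = (1/(2451/2500) − 1)/(1/2) = 98/2451 ≈ 3.9984%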